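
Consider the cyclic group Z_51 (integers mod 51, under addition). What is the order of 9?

In Z_51, the order of an element a is n/gcd(a, n).
gcd(9, 51) = 3, so |⟨9⟩| = 51/3 = 17.

17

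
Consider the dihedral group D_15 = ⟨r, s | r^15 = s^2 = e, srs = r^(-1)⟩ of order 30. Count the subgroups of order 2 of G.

15

|G| = 30 and 2 | 30, so subgroups of order 2 are possible by Lagrange.
The subgroups of order 2 are: {e, r^10s}; {e, r^11s}; {e, r^12s}; {e, r^13s}; … (15 in all).
So G has 15 subgroups of order 2.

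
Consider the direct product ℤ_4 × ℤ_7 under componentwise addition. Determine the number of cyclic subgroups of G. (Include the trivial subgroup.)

6

Group the elements of G by the cyclic subgroup they generate; each cyclic subgroup of order d accounts for φ(d) elements.
Cyclic subgroups by order — order 1: 1; order 2: 1; order 4: 1; order 7: 1; order 14: 1; order 28: 1.
Total: 6.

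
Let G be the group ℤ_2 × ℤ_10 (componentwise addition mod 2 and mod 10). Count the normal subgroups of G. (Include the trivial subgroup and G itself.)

G is abelian, so every subgroup is normal.
G has 10 subgroups in total, hence 10 normal subgroups.

10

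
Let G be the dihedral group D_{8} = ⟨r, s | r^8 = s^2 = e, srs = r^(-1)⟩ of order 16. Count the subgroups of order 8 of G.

|G| = 16 and 8 | 16, so subgroups of order 8 are possible by Lagrange.
The subgroups of order 8 are: {e, r, r^2, r^3, r^4, r^5, r^6, r^7}; {e, r^2, r^4, r^6, s, r^2s, r^4s, r^6s}; {e, r^2, r^4, r^6, rs, r^3s, r^5s, r^7s}.
So G has 3 subgroups of order 8.

3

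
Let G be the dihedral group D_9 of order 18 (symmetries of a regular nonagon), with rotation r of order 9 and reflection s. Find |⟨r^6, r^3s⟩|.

6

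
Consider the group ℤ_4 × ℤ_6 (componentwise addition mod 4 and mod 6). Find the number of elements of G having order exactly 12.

8

An element (a,b) has order lcm(ord(a), ord(b)); count pairs with lcm equal to 12.
Enumerating gives 8 such elements.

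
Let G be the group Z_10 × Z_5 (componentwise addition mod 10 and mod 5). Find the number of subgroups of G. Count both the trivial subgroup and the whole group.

16

|G| = 50, so by Lagrange every subgroup order divides 50. Divisors: 1, 2, 5, 10, 25, 50.
Subgroups by order — order 1: 1; order 2: 1; order 5: 6; order 10: 6; order 25: 1; order 50: 1.
Total: 1 + 1 + 6 + 6 + 1 + 1 = 16.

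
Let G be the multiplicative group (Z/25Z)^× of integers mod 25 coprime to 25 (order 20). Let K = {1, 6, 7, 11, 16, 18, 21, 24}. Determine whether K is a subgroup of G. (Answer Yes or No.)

No

|K| = 8 does not divide |G| = 20, so by Lagrange K is not a subgroup.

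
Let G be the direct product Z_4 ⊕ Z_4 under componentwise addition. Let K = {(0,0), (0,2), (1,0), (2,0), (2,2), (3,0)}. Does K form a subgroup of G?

|K| = 6 does not divide |G| = 16, so by Lagrange K is not a subgroup.

No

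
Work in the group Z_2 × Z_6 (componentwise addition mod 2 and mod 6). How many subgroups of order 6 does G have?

|G| = 12 and 6 | 12, so subgroups of order 6 are possible by Lagrange.
The subgroups of order 6 are: {(0,0), (0,1), (0,2), (0,3), (0,4), (0,5)}; {(0,0), (0,2), (0,4), (1,0), (1,2), (1,4)}; {(0,0), (0,2), (0,4), (1,1), (1,3), (1,5)}.
So G has 3 subgroups of order 6.

3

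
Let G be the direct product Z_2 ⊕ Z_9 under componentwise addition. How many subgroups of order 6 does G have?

1

|G| = 18 and 6 | 18, so subgroups of order 6 are possible by Lagrange.
The subgroups of order 6 are: {(0,0), (0,3), (0,6), (1,0), (1,3), (1,6)}.
So G has 1 subgroup of order 6.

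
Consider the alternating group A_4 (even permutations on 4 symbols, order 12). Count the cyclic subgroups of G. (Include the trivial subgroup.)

8

Group the elements of G by the cyclic subgroup they generate; each cyclic subgroup of order d accounts for φ(d) elements.
Cyclic subgroups by order — order 1: 1; order 2: 3; order 3: 4.
Total: 8.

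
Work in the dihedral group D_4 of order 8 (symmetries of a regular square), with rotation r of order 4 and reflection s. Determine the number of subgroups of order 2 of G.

5

|G| = 8 and 2 | 8, so subgroups of order 2 are possible by Lagrange.
The subgroups of order 2 are: {e, r^2}; {e, r^2s}; {e, r^3s}; {e, rs}; … (5 in all).
So G has 5 subgroups of order 2.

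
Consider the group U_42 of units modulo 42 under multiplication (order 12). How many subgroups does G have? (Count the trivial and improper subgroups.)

|G| = 12, so by Lagrange every subgroup order divides 12. Divisors: 1, 2, 3, 4, 6, 12.
Subgroups by order — order 1: 1; order 2: 3; order 3: 1; order 4: 1; order 6: 3; order 12: 1.
Total: 1 + 3 + 1 + 1 + 3 + 1 = 10.

10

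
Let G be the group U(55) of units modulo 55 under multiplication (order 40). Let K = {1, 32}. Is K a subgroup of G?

32 ∈ K but its inverse 43 ∉ K, so K is not a subgroup.

No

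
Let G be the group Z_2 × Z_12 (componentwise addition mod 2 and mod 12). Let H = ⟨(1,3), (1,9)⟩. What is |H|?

|⟨(1,3)⟩| = 4 and |⟨(1,9)⟩| = 4, so |H| is a multiple of lcm(4, 4) = 4 and divides |G| = 24.
Closing under the operation: H = {(0,0), (0,6), (1,3), (1,9)}, so |H| = 4.

4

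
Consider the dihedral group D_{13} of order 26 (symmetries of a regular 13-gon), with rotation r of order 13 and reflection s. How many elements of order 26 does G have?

No element of G has order 26 (even though 26 | 26).

0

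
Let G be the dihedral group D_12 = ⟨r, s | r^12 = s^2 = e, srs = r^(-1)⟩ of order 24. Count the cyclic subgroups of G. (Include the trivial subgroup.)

18

Each element a generates a cyclic subgroup ⟨a⟩; distinct elements may generate the same one (a cyclic group of order d has φ(d) generators).
Cyclic subgroups by order — order 1: 1; order 2: 13; order 3: 1; order 4: 1; order 6: 1; order 12: 1.
Total: 18.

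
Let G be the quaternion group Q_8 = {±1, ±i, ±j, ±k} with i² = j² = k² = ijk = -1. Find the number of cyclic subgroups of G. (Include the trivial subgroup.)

Each element a generates a cyclic subgroup ⟨a⟩; distinct elements may generate the same one (a cyclic group of order d has φ(d) generators).
Cyclic subgroups by order — order 1: 1; order 2: 1; order 4: 3.
Total: 5.

5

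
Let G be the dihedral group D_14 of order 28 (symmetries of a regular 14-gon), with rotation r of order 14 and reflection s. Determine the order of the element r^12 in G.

7

Computing powers of r^12: the smallest k with (r^12)^k = e is k = 7.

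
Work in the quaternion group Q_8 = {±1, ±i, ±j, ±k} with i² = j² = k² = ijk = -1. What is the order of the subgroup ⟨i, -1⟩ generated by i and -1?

4

|⟨i⟩| = 4 and |⟨-1⟩| = 2, so |H| is a multiple of lcm(4, 2) = 4 and divides |G| = 8.
Closing under the operation: H = {1, -1, i, -i}, so |H| = 4.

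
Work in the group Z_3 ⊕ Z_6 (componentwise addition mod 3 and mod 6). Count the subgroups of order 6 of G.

4

|G| = 18 and 6 | 18, so subgroups of order 6 are possible by Lagrange.
The subgroups of order 6 are: {(0,0), (0,1), (0,2), (0,3), (0,4), (0,5)}; {(0,0), (0,3), (1,0), (1,3), (2,0), (2,3)}; {(0,0), (0,3), (1,1), (1,4), (2,2), (2,5)}; {(0,0), (0,3), (1,2), (1,5), (2,1), (2,4)}.
So G has 4 subgroups of order 6.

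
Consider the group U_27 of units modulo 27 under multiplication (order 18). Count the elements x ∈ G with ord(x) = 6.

The elements of order 6 are: 8, 17.
That's 2.

2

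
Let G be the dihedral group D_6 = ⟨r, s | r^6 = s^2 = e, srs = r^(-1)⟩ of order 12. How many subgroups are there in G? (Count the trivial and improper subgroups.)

16

|G| = 12, so by Lagrange every subgroup order divides 12. Divisors: 1, 2, 3, 4, 6, 12.
Subgroups by order — order 1: 1; order 2: 7; order 3: 1; order 4: 3; order 6: 3; order 12: 1.
Total: 1 + 7 + 1 + 3 + 3 + 1 = 16.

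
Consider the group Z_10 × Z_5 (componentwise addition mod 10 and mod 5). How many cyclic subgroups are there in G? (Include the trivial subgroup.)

14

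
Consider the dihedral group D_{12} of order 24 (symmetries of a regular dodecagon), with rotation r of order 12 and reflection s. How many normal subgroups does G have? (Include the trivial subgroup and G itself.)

9

G has 34 subgroups. Checking conjugation-invariance by order — order 1: 1/1 normal; order 2: 1/13 normal; order 3: 1/1 normal; order 4: 1/7 normal; order 6: 1/5 normal; order 8: 0/3 normal; order 12: 3/3 normal; order 24: 1/1 normal.
Total normal subgroups: 9.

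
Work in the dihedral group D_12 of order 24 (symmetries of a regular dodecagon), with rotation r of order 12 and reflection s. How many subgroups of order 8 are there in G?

3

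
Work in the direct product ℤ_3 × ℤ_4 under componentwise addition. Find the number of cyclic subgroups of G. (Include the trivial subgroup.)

Group the elements of G by the cyclic subgroup they generate; each cyclic subgroup of order d accounts for φ(d) elements.
Cyclic subgroups by order — order 1: 1; order 2: 1; order 3: 1; order 4: 1; order 6: 1; order 12: 1.
Total: 6.

6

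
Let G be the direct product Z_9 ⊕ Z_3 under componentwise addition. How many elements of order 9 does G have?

An element (a,b) has order lcm(ord(a), ord(b)); count pairs with lcm equal to 9.
Enumerating gives 18 such elements.

18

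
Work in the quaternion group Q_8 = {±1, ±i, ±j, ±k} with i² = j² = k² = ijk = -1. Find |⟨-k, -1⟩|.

4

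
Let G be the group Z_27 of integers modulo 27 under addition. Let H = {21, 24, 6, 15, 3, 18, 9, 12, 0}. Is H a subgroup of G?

|H| = 9 divides |G| = 27, consistent with Lagrange.
H contains the identity, every element's inverse is in H, and H is closed under +: it is a subgroup.
In fact H = ⟨3⟩.

Yes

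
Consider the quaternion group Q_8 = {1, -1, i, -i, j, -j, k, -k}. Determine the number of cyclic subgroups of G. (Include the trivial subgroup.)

5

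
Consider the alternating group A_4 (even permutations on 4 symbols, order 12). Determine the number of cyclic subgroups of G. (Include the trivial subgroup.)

8

Group the elements of G by the cyclic subgroup they generate; each cyclic subgroup of order d accounts for φ(d) elements.
Cyclic subgroups by order — order 1: 1; order 2: 3; order 3: 4.
Total: 8.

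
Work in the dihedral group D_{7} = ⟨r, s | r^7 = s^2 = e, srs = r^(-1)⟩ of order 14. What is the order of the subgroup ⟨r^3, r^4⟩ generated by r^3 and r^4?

7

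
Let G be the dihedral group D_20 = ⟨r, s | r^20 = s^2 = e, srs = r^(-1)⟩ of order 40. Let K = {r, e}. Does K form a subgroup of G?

No

r ∈ K but its inverse r^19 ∉ K, so K is not a subgroup.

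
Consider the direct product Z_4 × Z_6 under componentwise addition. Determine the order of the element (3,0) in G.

4

The order of (3,0) in Z_4 × Z_6 is lcm(ord(3) in Z_4, ord(0) in Z_6).
ord(3) = 4 and ord(0) = 1, so |⟨(3,0)⟩| = lcm(4, 1) = 4.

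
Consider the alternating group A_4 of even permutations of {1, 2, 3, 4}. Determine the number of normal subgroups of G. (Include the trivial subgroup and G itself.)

G has 10 subgroups. Checking conjugation-invariance by order — order 1: 1/1 normal; order 2: 0/3 normal; order 3: 0/4 normal; order 4: 1/1 normal; order 12: 1/1 normal.
Total normal subgroups: 3.

3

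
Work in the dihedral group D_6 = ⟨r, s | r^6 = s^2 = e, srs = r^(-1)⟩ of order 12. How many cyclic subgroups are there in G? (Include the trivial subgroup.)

Group the elements of G by the cyclic subgroup they generate; each cyclic subgroup of order d accounts for φ(d) elements.
Cyclic subgroups by order — order 1: 1; order 2: 7; order 3: 1; order 6: 1.
Total: 10.

10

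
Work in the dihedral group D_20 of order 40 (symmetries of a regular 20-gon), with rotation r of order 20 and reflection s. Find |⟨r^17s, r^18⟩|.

20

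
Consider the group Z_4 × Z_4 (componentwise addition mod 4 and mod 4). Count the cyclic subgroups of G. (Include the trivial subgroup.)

Group the elements of G by the cyclic subgroup they generate; each cyclic subgroup of order d accounts for φ(d) elements.
Cyclic subgroups by order — order 1: 1; order 2: 3; order 4: 6.
Total: 10.

10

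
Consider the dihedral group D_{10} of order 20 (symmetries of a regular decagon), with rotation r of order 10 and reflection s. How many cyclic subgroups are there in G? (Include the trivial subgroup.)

A cyclic subgroup of order d is generated by each of its φ(d) elements of order d, so the cyclic subgroups of order d number (#elements of order d)/φ(d).
Cyclic subgroups by order — order 1: 1; order 2: 11; order 5: 1; order 10: 1.
Total: 14.

14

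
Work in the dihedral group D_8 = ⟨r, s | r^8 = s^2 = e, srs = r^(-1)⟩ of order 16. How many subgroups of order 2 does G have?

9

|G| = 16 and 2 | 16, so subgroups of order 2 are possible by Lagrange.
The subgroups of order 2 are: {e, r^2s}; {e, r^3s}; {e, r^4}; {e, r^4s}; … (9 in all).
So G has 9 subgroups of order 2.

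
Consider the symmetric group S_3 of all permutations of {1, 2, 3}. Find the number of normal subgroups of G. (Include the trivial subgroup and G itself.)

G has 6 subgroups. Checking conjugation-invariance by order — order 1: 1/1 normal; order 2: 0/3 normal; order 3: 1/1 normal; order 6: 1/1 normal.
Total normal subgroups: 3.

3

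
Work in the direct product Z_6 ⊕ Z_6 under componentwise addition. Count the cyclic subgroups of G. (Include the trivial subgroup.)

Group the elements of G by the cyclic subgroup they generate; each cyclic subgroup of order d accounts for φ(d) elements.
Cyclic subgroups by order — order 1: 1; order 2: 3; order 3: 4; order 6: 12.
Total: 20.

20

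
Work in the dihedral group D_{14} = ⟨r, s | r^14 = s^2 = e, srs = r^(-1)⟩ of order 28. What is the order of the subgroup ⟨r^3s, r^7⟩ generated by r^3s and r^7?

4

|⟨r^3s⟩| = 2 and |⟨r^7⟩| = 2, so |H| is a multiple of lcm(2, 2) = 2 and divides |G| = 28.
Closing under the operation: H = {e, r^7, r^3s, r^10s}, so |H| = 4.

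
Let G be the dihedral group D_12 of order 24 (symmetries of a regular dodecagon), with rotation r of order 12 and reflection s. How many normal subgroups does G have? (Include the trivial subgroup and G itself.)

G has 34 subgroups. Checking conjugation-invariance by order — order 1: 1/1 normal; order 2: 1/13 normal; order 3: 1/1 normal; order 4: 1/7 normal; order 6: 1/5 normal; order 8: 0/3 normal; order 12: 3/3 normal; order 24: 1/1 normal.
Total normal subgroups: 9.

9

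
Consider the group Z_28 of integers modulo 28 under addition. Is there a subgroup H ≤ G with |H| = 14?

Yes

14 | 28. A subgroup of order 14 is {0, 2, 4, 6, 8, 10, 12, 14, 16, 18, 20, 22, 24, 26}.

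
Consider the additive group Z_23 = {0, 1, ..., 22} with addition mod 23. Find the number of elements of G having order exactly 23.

22

In a cyclic group of order 23, the number of elements of order d (for d | 23) is φ(d).
φ(23) = 22.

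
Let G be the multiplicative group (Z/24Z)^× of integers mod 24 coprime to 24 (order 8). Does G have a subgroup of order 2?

2 | 8. A subgroup of order 2 is {1, 11}.

Yes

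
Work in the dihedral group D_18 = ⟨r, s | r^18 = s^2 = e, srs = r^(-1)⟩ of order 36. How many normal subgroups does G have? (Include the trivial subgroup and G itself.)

G has 45 subgroups. Checking conjugation-invariance by order — order 1: 1/1 normal; order 2: 1/19 normal; order 3: 1/1 normal; order 4: 0/9 normal; order 6: 1/7 normal; order 9: 1/1 normal; order 12: 0/3 normal; order 18: 3/3 normal; order 36: 1/1 normal.
Total normal subgroups: 9.

9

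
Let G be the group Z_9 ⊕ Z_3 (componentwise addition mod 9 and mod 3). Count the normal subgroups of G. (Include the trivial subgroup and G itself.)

G is abelian, so every subgroup is normal.
G has 10 subgroups in total, hence 10 normal subgroups.

10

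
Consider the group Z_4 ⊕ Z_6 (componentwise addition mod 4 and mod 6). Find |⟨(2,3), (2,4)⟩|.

12

|⟨(2,3)⟩| = 2 and |⟨(2,4)⟩| = 6, so |H| is a multiple of lcm(2, 6) = 6 and divides |G| = 24.
Closing under the operation: H = {(0,0), (0,1), (0,2), (0,3), (0,4), (0,5), (2,0), (2,1), (2,2), (2,3), (2,4), (2,5)}, so |H| = 12.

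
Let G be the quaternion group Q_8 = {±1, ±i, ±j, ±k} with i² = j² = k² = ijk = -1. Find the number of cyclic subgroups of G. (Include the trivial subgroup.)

5

Each element a generates a cyclic subgroup ⟨a⟩; distinct elements may generate the same one (a cyclic group of order d has φ(d) generators).
Cyclic subgroups by order — order 1: 1; order 2: 1; order 4: 3.
Total: 5.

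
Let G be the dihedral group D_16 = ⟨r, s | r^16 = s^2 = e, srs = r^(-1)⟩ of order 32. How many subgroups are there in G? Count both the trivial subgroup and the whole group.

36

|G| = 32, so by Lagrange every subgroup order divides 32. Divisors: 1, 2, 4, 8, 16, 32.
Subgroups by order — order 1: 1; order 2: 17; order 4: 9; order 8: 5; order 16: 3; order 32: 1.
Total: 1 + 17 + 9 + 5 + 3 + 1 = 36.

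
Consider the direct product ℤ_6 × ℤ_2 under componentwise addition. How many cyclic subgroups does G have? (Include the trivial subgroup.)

8

Group the elements of G by the cyclic subgroup they generate; each cyclic subgroup of order d accounts for φ(d) elements.
Cyclic subgroups by order — order 1: 1; order 2: 3; order 3: 1; order 6: 3.
Total: 8.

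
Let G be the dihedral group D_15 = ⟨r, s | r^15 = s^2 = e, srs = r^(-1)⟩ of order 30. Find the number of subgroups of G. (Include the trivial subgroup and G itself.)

28

|G| = 30, so by Lagrange every subgroup order divides 30. Divisors: 1, 2, 3, 5, 6, 10, 15, 30.
Subgroups by order — order 1: 1; order 2: 15; order 3: 1; order 5: 1; order 6: 5; order 10: 3; order 15: 1; order 30: 1.
Total: 1 + 15 + 1 + 1 + 5 + 3 + 1 + 1 = 28.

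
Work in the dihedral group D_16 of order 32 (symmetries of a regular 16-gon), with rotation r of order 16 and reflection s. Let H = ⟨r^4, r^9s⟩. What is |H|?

|⟨r^4⟩| = 4 and |⟨r^9s⟩| = 2, so |H| is a multiple of lcm(4, 2) = 4 and divides |G| = 32.
Closing under the operation: H = {e, r^4, r^8, r^12, rs, r^5s, r^9s, r^13s}, so |H| = 8.

8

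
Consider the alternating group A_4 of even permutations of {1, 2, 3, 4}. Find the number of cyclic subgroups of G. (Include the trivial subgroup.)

8

A cyclic subgroup of order d is generated by each of its φ(d) elements of order d, so the cyclic subgroups of order d number (#elements of order d)/φ(d).
Cyclic subgroups by order — order 1: 1; order 2: 3; order 3: 4.
Total: 8.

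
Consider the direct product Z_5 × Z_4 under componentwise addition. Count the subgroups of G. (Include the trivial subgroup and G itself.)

6

|G| = 20, so by Lagrange every subgroup order divides 20. Divisors: 1, 2, 4, 5, 10, 20.
Subgroups by order — order 1: 1; order 2: 1; order 4: 1; order 5: 1; order 10: 1; order 20: 1.
Total: 1 + 1 + 1 + 1 + 1 + 1 = 6.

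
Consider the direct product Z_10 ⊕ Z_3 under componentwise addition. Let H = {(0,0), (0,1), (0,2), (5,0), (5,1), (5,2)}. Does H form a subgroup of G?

|H| = 6 divides |G| = 30, consistent with Lagrange.
H contains the identity, every element's inverse is in H, and H is closed under +: it is a subgroup.
In fact H = ⟨(5,1)⟩.

Yes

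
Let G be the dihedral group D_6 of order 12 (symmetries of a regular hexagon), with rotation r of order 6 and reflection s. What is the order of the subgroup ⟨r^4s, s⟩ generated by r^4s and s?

|⟨r^4s⟩| = 2 and |⟨s⟩| = 2, so |H| is a multiple of lcm(2, 2) = 2 and divides |G| = 12.
Closing under the operation: H = {e, r^2, r^4, s, r^2s, r^4s}, so |H| = 6.

6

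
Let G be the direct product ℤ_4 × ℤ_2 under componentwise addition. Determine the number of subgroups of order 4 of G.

3

|G| = 8 and 4 | 8, so subgroups of order 4 are possible by Lagrange.
The subgroups of order 4 are: {(0,0), (0,1), (2,0), (2,1)}; {(0,0), (1,0), (2,0), (3,0)}; {(0,0), (1,1), (2,0), (3,1)}.
So G has 3 subgroups of order 4.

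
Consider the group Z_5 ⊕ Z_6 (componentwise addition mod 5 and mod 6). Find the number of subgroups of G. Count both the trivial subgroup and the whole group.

8

|G| = 30, so by Lagrange every subgroup order divides 30. Divisors: 1, 2, 3, 5, 6, 10, 15, 30.
Subgroups by order — order 1: 1; order 2: 1; order 3: 1; order 5: 1; order 6: 1; order 10: 1; order 15: 1; order 30: 1.
Total: 1 + 1 + 1 + 1 + 1 + 1 + 1 + 1 = 8.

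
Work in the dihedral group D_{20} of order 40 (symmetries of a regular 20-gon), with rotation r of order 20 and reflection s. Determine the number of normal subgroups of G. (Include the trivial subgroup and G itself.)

G has 48 subgroups. Checking conjugation-invariance by order — order 1: 1/1 normal; order 2: 1/21 normal; order 4: 1/11 normal; order 5: 1/1 normal; order 8: 0/5 normal; order 10: 1/5 normal; order 20: 3/3 normal; order 40: 1/1 normal.
Total normal subgroups: 9.

9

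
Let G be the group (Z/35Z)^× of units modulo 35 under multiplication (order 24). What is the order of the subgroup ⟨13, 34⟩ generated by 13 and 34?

8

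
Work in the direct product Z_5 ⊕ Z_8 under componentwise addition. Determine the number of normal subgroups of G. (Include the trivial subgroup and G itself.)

8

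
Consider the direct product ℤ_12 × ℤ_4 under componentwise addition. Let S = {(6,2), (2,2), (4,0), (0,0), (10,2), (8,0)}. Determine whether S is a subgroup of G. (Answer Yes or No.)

Yes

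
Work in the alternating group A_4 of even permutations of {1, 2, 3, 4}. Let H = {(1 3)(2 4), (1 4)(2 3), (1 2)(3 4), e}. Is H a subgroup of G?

|H| = 4 divides |G| = 12, consistent with Lagrange.
H contains the identity, every element's inverse is in H, and H is closed under ∘: it is a subgroup.

Yes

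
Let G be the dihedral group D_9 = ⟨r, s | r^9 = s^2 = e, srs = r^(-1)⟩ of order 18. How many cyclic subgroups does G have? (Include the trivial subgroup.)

Group the elements of G by the cyclic subgroup they generate; each cyclic subgroup of order d accounts for φ(d) elements.
Cyclic subgroups by order — order 1: 1; order 2: 9; order 3: 1; order 9: 1.
Total: 12.

12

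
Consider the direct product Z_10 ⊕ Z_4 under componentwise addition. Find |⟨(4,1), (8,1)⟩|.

20

|⟨(4,1)⟩| = 20 and |⟨(8,1)⟩| = 20, so |H| is a multiple of lcm(20, 20) = 20 and divides |G| = 40.
Closing under the operation: H = {(0,0), (0,1), (0,2), (0,3), (2,0), (2,1), (2,2), (2,3), (4,0), (4,1), (4,2), (4,3), (6,0), (6,1), (6,2), (6,3), (8,0), (8,1), (8,2), (8,3)}, so |H| = 20.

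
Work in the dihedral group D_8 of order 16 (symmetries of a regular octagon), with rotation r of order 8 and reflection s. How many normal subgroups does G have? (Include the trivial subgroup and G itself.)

7

G has 19 subgroups. Checking conjugation-invariance by order — order 1: 1/1 normal; order 2: 1/9 normal; order 4: 1/5 normal; order 8: 3/3 normal; order 16: 1/1 normal.
Total normal subgroups: 7.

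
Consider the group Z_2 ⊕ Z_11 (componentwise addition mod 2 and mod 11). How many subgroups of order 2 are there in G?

|G| = 22 and 2 | 22, so subgroups of order 2 are possible by Lagrange.
The subgroups of order 2 are: {(0,0), (1,0)}.
So G has 1 subgroup of order 2.

1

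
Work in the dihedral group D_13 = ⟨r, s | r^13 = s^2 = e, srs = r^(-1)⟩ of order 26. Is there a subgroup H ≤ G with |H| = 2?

2 | 26. A subgroup of order 2 is {e, r^10s}.

Yes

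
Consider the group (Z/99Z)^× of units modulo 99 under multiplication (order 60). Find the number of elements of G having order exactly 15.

The elements of order 15 are: 4, 16, 25, 31, 49, 58, 70, 97.
That's 8.

8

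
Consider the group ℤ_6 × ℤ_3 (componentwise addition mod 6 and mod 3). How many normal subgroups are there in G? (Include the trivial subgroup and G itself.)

12

G is abelian, so every subgroup is normal.
G has 12 subgroups in total, hence 12 normal subgroups.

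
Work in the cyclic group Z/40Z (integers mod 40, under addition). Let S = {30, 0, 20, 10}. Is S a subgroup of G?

|S| = 4 divides |G| = 40, consistent with Lagrange.
S contains the identity, every element's inverse is in S, and S is closed under +: it is a subgroup.
In fact S = ⟨10⟩.

Yes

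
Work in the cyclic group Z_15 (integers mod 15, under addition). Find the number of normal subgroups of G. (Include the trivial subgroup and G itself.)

4

G is abelian, so every subgroup is normal.
G has 4 subgroups in total, hence 4 normal subgroups.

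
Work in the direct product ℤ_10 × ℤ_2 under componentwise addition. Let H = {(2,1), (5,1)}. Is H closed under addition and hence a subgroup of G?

No

The identity (0,0) ∉ H, so H is not a subgroup.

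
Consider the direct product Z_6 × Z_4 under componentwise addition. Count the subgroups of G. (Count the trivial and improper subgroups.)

16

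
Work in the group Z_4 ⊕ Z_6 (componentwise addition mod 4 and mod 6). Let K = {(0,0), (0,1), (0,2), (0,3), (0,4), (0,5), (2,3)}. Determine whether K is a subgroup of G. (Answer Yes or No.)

|K| = 7 does not divide |G| = 24, so by Lagrange K is not a subgroup.

No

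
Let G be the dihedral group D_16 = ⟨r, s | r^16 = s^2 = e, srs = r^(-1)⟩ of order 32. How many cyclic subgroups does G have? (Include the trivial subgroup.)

Each element a generates a cyclic subgroup ⟨a⟩; distinct elements may generate the same one (a cyclic group of order d has φ(d) generators).
Cyclic subgroups by order — order 1: 1; order 2: 17; order 4: 1; order 8: 1; order 16: 1.
Total: 21.

21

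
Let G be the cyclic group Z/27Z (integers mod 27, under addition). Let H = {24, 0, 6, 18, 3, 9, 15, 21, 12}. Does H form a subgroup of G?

|H| = 9 divides |G| = 27, consistent with Lagrange.
H contains the identity, every element's inverse is in H, and H is closed under +: it is a subgroup.
In fact H = ⟨3⟩.

Yes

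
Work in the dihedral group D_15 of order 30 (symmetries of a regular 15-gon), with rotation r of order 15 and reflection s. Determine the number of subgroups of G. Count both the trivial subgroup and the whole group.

28

|G| = 30, so by Lagrange every subgroup order divides 30. Divisors: 1, 2, 3, 5, 6, 10, 15, 30.
Subgroups by order — order 1: 1; order 2: 15; order 3: 1; order 5: 1; order 6: 5; order 10: 3; order 15: 1; order 30: 1.
Total: 1 + 15 + 1 + 1 + 5 + 3 + 1 + 1 = 28.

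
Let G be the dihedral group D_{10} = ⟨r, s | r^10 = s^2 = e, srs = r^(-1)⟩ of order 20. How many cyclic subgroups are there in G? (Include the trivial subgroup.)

14

Group the elements of G by the cyclic subgroup they generate; each cyclic subgroup of order d accounts for φ(d) elements.
Cyclic subgroups by order — order 1: 1; order 2: 11; order 5: 1; order 10: 1.
Total: 14.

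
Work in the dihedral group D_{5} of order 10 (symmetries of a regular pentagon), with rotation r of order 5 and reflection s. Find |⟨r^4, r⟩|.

|⟨r^4⟩| = 5 and |⟨r⟩| = 5, so |H| is a multiple of lcm(5, 5) = 5 and divides |G| = 10.
Closing under the operation: H = {e, r, r^2, r^3, r^4}, so |H| = 5.

5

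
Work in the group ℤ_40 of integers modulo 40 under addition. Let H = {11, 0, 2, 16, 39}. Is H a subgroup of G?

No

16 ∈ H but its inverse 24 ∉ H, so H is not a subgroup.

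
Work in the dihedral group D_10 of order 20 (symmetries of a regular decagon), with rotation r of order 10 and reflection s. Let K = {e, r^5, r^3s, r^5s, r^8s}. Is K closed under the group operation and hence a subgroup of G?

Closure fails: r^5 · r^5s = s ∉ K. So K is not a subgroup.

No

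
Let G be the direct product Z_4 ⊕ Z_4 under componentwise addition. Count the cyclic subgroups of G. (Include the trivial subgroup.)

Each element a generates a cyclic subgroup ⟨a⟩; distinct elements may generate the same one (a cyclic group of order d has φ(d) generators).
Cyclic subgroups by order — order 1: 1; order 2: 3; order 4: 6.
Total: 10.

10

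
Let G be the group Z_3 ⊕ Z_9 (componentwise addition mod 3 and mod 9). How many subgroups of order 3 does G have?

4

|G| = 27 and 3 | 27, so subgroups of order 3 are possible by Lagrange.
The subgroups of order 3 are: {(0,0), (0,3), (0,6)}; {(0,0), (1,0), (2,0)}; {(0,0), (1,3), (2,6)}; {(0,0), (1,6), (2,3)}.
So G has 4 subgroups of order 3.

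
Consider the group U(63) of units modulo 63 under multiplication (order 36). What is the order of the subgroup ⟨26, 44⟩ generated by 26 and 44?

12

|⟨26⟩| = 6 and |⟨44⟩| = 6, so |H| is a multiple of lcm(6, 6) = 6 and divides |G| = 36.
Closing under the operation: H = {1, 8, 10, 17, 19, 26, 37, 44, 46, 53, 55, 62}, so |H| = 12.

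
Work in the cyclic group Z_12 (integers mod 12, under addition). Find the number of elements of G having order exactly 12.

In a cyclic group of order 12, the number of elements of order d (for d | 12) is φ(d).
φ(12) = 4.

4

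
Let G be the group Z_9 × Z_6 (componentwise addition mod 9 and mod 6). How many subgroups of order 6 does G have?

4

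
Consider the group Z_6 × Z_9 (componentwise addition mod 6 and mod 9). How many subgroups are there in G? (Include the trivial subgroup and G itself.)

|G| = 54, so by Lagrange every subgroup order divides 54. Divisors: 1, 2, 3, 6, 9, 18, 27, 54.
Subgroups by order — order 1: 1; order 2: 1; order 3: 4; order 6: 4; order 9: 4; order 18: 4; order 27: 1; order 54: 1.
Total: 1 + 1 + 4 + 4 + 4 + 4 + 1 + 1 = 20.

20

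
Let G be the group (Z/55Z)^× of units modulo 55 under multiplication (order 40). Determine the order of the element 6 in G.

10

Compute successive powers of 6 mod 55: 6, 36, 51, 31, 21, 16, 41, 26, …; 6^10 ≡ 1 (mod 55).
So |⟨6⟩| = 10.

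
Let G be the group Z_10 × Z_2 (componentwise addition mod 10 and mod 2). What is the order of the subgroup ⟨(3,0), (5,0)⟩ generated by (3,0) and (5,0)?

10

|⟨(3,0)⟩| = 10 and |⟨(5,0)⟩| = 2, so |H| is a multiple of lcm(10, 2) = 10 and divides |G| = 20.
Closing under the operation: H = {(0,0), (1,0), (2,0), (3,0), (4,0), (5,0), (6,0), (7,0), (8,0), (9,0)}, so |H| = 10.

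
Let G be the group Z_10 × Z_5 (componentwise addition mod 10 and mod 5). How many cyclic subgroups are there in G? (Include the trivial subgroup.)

14

Group the elements of G by the cyclic subgroup they generate; each cyclic subgroup of order d accounts for φ(d) elements.
Cyclic subgroups by order — order 1: 1; order 2: 1; order 5: 6; order 10: 6.
Total: 14.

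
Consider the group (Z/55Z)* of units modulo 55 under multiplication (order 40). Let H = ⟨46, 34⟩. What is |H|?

20

|⟨46⟩| = 10 and |⟨34⟩| = 2, so |H| is a multiple of lcm(10, 2) = 10 and divides |G| = 40.
Closing under the operation: H = {1, 4, 6, 9, 14, 16, 19, 21, 24, 26, 29, 31, 34, 36, 39, 41, 46, 49, 51, 54}, so |H| = 20.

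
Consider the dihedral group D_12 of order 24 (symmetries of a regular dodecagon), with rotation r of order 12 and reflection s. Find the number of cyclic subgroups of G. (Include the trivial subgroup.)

18

Group the elements of G by the cyclic subgroup they generate; each cyclic subgroup of order d accounts for φ(d) elements.
Cyclic subgroups by order — order 1: 1; order 2: 13; order 3: 1; order 4: 1; order 6: 1; order 12: 1.
Total: 18.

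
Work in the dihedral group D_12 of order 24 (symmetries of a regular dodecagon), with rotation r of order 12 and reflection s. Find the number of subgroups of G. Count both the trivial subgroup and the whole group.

|G| = 24, so by Lagrange every subgroup order divides 24. Divisors: 1, 2, 3, 4, 6, 8, 12, 24.
Subgroups by order — order 1: 1; order 2: 13; order 3: 1; order 4: 7; order 6: 5; order 8: 3; order 12: 3; order 24: 1.
Total: 1 + 13 + 1 + 7 + 5 + 3 + 3 + 1 = 34.

34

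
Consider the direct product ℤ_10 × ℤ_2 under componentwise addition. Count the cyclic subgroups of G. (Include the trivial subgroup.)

8

Group the elements of G by the cyclic subgroup they generate; each cyclic subgroup of order d accounts for φ(d) elements.
Cyclic subgroups by order — order 1: 1; order 2: 3; order 5: 1; order 10: 3.
Total: 8.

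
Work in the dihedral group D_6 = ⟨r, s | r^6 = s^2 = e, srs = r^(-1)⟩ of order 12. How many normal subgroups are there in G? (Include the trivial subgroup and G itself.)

G has 16 subgroups. Checking conjugation-invariance by order — order 1: 1/1 normal; order 2: 1/7 normal; order 3: 1/1 normal; order 4: 0/3 normal; order 6: 3/3 normal; order 12: 1/1 normal.
Total normal subgroups: 7.

7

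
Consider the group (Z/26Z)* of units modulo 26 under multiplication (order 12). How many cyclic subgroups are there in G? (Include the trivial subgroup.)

Group the elements of G by the cyclic subgroup they generate; each cyclic subgroup of order d accounts for φ(d) elements.
Cyclic subgroups by order — order 1: 1; order 2: 1; order 3: 1; order 4: 1; order 6: 1; order 12: 1.
Total: 6.

6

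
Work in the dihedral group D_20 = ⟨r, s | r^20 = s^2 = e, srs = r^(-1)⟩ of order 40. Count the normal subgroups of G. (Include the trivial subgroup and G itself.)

9

G has 48 subgroups. Checking conjugation-invariance by order — order 1: 1/1 normal; order 2: 1/21 normal; order 4: 1/11 normal; order 5: 1/1 normal; order 8: 0/5 normal; order 10: 1/5 normal; order 20: 3/3 normal; order 40: 1/1 normal.
Total normal subgroups: 9.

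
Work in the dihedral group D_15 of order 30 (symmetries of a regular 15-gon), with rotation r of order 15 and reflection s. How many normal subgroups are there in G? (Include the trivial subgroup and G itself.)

G has 28 subgroups. Checking conjugation-invariance by order — order 1: 1/1 normal; order 2: 0/15 normal; order 3: 1/1 normal; order 5: 1/1 normal; order 6: 0/5 normal; order 10: 0/3 normal; order 15: 1/1 normal; order 30: 1/1 normal.
Total normal subgroups: 5.

5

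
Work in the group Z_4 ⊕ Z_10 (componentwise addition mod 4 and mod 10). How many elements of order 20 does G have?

16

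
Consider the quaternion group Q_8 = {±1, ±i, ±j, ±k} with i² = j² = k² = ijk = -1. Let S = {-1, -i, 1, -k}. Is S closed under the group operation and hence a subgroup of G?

No

-k ∈ S but its inverse k ∉ S, so S is not a subgroup.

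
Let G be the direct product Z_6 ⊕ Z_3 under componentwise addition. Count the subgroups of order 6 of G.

4

|G| = 18 and 6 | 18, so subgroups of order 6 are possible by Lagrange.
The subgroups of order 6 are: {(0,0), (0,1), (0,2), (3,0), (3,1), (3,2)}; {(0,0), (1,0), (2,0), (3,0), (4,0), (5,0)}; {(0,0), (1,1), (2,2), (3,0), (4,1), (5,2)}; {(0,0), (1,2), (2,1), (3,0), (4,2), (5,1)}.
So G has 4 subgroups of order 6.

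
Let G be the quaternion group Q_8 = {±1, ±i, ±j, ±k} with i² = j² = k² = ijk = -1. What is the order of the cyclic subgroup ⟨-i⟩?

Computing powers of -i: the smallest k with (-i)^k = e is k = 4.

4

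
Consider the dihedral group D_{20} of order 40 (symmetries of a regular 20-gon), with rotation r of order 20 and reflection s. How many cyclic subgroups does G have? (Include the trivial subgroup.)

26

Each element a generates a cyclic subgroup ⟨a⟩; distinct elements may generate the same one (a cyclic group of order d has φ(d) generators).
Cyclic subgroups by order — order 1: 1; order 2: 21; order 4: 1; order 5: 1; order 10: 1; order 20: 1.
Total: 26.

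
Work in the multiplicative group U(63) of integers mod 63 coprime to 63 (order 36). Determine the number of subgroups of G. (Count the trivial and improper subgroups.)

|G| = 36, so by Lagrange every subgroup order divides 36. Divisors: 1, 2, 3, 4, 6, 9, 12, 18, 36.
Subgroups by order — order 1: 1; order 2: 3; order 3: 4; order 4: 1; order 6: 12; order 9: 1; order 12: 4; order 18: 3; order 36: 1.
Total: 1 + 3 + 4 + 1 + 12 + 1 + 4 + 3 + 1 = 30.

30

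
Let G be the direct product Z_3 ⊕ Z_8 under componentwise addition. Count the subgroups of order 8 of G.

1

|G| = 24 and 8 | 24, so subgroups of order 8 are possible by Lagrange.
The subgroups of order 8 are: {(0,0), (0,1), (0,2), (0,3), (0,4), (0,5), (0,6), (0,7)}.
So G has 1 subgroup of order 8.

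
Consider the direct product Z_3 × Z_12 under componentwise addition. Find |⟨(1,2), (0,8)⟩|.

|⟨(1,2)⟩| = 6 and |⟨(0,8)⟩| = 3, so |H| is a multiple of lcm(6, 3) = 6 and divides |G| = 36.
Closing under the operation: H = {(0,0), (0,2), (0,4), (0,6), (0,8), (0,10), (1,0), (1,2), (1,4), (1,6), (1,8), (1,10), (2,0), (2,2), (2,4), (2,6), (2,8), (2,10)}, so |H| = 18.

18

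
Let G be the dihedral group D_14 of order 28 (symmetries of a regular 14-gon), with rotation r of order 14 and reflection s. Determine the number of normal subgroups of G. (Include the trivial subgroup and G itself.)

7

G has 28 subgroups. Checking conjugation-invariance by order — order 1: 1/1 normal; order 2: 1/15 normal; order 4: 0/7 normal; order 7: 1/1 normal; order 14: 3/3 normal; order 28: 1/1 normal.
Total normal subgroups: 7.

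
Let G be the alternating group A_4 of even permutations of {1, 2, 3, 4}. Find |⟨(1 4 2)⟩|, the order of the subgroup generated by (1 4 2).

Computing powers of (1 4 2): the smallest k with ((1 4 2))^k = e is k = 3.

3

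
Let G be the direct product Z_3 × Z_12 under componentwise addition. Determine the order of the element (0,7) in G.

12

The order of (0,7) in Z_3 × Z_12 is lcm(ord(0) in Z_3, ord(7) in Z_12).
ord(0) = 1 and ord(7) = 12, so |⟨(0,7)⟩| = lcm(1, 12) = 12.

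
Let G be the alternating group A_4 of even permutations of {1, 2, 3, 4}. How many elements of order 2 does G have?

The elements of order 2 are: (1 2)(3 4), (1 3)(2 4), (1 4)(2 3).
That's 3.

3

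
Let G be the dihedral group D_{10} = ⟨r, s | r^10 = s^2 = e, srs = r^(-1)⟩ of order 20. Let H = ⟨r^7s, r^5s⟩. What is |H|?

10

|⟨r^7s⟩| = 2 and |⟨r^5s⟩| = 2, so |H| is a multiple of lcm(2, 2) = 2 and divides |G| = 20.
Closing under the operation: H = {e, r^2, r^4, r^6, r^8, rs, r^3s, r^5s, r^7s, r^9s}, so |H| = 10.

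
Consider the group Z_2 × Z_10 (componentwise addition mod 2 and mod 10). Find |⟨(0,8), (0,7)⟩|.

10

|⟨(0,8)⟩| = 5 and |⟨(0,7)⟩| = 10, so |H| is a multiple of lcm(5, 10) = 10 and divides |G| = 20.
Closing under the operation: H = {(0,0), (0,1), (0,2), (0,3), (0,4), (0,5), (0,6), (0,7), (0,8), (0,9)}, so |H| = 10.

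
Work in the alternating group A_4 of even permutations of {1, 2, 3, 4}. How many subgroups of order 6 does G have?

|G| = 12 and 6 | 12, so subgroups of order 6 are possible by Lagrange.
Checking all subgroups of G, none has order 6.
So G has 0 subgroups of order 6.

0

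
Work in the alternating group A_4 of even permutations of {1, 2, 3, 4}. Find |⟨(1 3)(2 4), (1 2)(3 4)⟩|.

|⟨(1 3)(2 4)⟩| = 2 and |⟨(1 2)(3 4)⟩| = 2, so |H| is a multiple of lcm(2, 2) = 2 and divides |G| = 12.
Closing under the operation: H = {e, (1 2)(3 4), (1 3)(2 4), (1 4)(2 3)}, so |H| = 4.

4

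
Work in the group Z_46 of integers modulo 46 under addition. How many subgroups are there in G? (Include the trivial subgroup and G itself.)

4

Subgroups of the cyclic group Z_46 correspond bijectively to divisors of 46.
Divisors of 46: 1, 2, 23, 46.
So Z_46 has 4 subgroups.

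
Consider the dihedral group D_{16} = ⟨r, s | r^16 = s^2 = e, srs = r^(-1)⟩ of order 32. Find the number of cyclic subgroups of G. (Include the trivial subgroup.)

Group the elements of G by the cyclic subgroup they generate; each cyclic subgroup of order d accounts for φ(d) elements.
Cyclic subgroups by order — order 1: 1; order 2: 17; order 4: 1; order 8: 1; order 16: 1.
Total: 21.

21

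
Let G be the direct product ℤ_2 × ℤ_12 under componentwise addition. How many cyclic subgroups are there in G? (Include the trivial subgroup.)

Each element a generates a cyclic subgroup ⟨a⟩; distinct elements may generate the same one (a cyclic group of order d has φ(d) generators).
Cyclic subgroups by order — order 1: 1; order 2: 3; order 3: 1; order 4: 2; order 6: 3; order 12: 2.
Total: 12.

12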